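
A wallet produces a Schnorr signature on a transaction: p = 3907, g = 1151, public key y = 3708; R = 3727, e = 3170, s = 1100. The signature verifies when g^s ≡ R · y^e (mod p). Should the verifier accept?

accept

g^s mod p:
1151^2 = 1324801 ≡ 328
1151^4 ≡ 328^2 = 107584 ≡ 2095
1151^8 ≡ 2095^2 = 4389025 ≡ 1464
1151^16 ≡ 1464^2 = 2143296 ≡ 2260
1151^32 ≡ 2260^2 = 5107600 ≡ 1151
1151^64 ≡ 1151^2 = 1324801 ≡ 328
1151^128 ≡ 328^2 = 107584 ≡ 2095
1151^256 ≡ 2095^2 = 4389025 ≡ 1464
1151^512 ≡ 1464^2 = 2143296 ≡ 2260
1151^1024 ≡ 2260^2 = 5107600 ≡ 1151
1100 = 1024 + 64 + 8 + 4, so 1151^1100 ≡ 1151·328·1464·2095 ≡ 1689 (mod 3907)
R · y^e mod p:
3708^2 = 13749264 ≡ 531
3708^4 ≡ 531^2 = 281961 ≡ 657
3708^8 ≡ 657^2 = 431649 ≡ 1879
3708^16 ≡ 1879^2 = 3530641 ≡ 2620
3708^32 ≡ 2620^2 = 6864400 ≡ 3708
3708^64 ≡ 3708^2 = 13749264 ≡ 531
3708^128 ≡ 531^2 = 281961 ≡ 657
3708^256 ≡ 657^2 = 431649 ≡ 1879
3708^512 ≡ 1879^2 = 3530641 ≡ 2620
3708^1024 ≡ 2620^2 = 6864400 ≡ 3708
3708^2048 ≡ 3708^2 = 13749264 ≡ 531
3170 = 2048 + 1024 + 64 + 32 + 2, so 3708^3170 ≡ 531·3708·531·3708·531 ≡ 1879 (mod 3907)
3727·1879 = 7003033 ≡ 1689 (mod 3907)
1689 ≡ 1689 (mod 3907); signature holds.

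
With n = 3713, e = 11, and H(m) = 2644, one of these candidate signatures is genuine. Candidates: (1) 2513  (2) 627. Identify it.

2

Candidate 1: Squares mod 3713: 2513^1≡2513, 2513^2≡3069, 2513^4≡2593, 2513^8≡3119; 11 = 8 + 2 + 1, so 2513^11 ≡ 3119·3069·2513 ≡ 2416 (mod 3713)
Candidate 2: Squares mod 3713: 627^1≡627, 627^2≡3264, 627^4≡1099, 627^8≡1076; 11 = 8 + 2 + 1, so 627^11 ≡ 1076·3264·627 ≡ 2644 (mod 3713)
  → matches H(m) = 2644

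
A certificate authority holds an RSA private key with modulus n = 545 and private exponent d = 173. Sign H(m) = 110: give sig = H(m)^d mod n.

(H(m))^2 ≡ 110^2 = 12100 ≡ 110
(H(m))^4 ≡ 110^2 = 12100 ≡ 110
(H(m))^8 ≡ 110^2 = 12100 ≡ 110
(H(m))^16 ≡ 110^2 = 12100 ≡ 110
(H(m))^32 ≡ 110^2 = 12100 ≡ 110
(H(m))^64 ≡ 110^2 = 12100 ≡ 110
(H(m))^128 ≡ 110^2 = 12100 ≡ 110
173 = 128 + 32 + 8 + 4 + 1, so (H(m))^173 ≡ 110·110·110·110·110 ≡ 110 (mod 545)

110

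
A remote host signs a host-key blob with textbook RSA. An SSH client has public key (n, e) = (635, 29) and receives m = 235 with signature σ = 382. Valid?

no

σ^2 ≡ 382^2 = 145924 ≡ 509
σ^4 ≡ 509^2 = 259081 ≡ 1
σ^8 ≡ 1^2 = 1
σ^16 ≡ 1^2 = 1
29 = 16 + 8 + 4 + 1, so σ^29 ≡ 1·1·1·382 ≡ 382 (mod 635)
382 ≠ 235, so verification fails.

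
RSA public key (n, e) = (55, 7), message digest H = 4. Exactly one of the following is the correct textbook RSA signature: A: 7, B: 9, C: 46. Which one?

Candidate A: Squares mod 55: 7^1≡7, 7^2≡49, 7^4≡36; 7 = 4 + 2 + 1, so 7^7 ≡ 36·49·7 ≡ 28 (mod 55)
Candidate B: Squares mod 55: 9^1≡9, 9^2≡26, 9^4≡16; 7 = 4 + 2 + 1, so 9^7 ≡ 16·26·9 ≡ 4 (mod 55)
  → matches H = 4
Candidate C: Squares mod 55: 46^1≡46, 46^2≡26, 46^4≡16; 7 = 4 + 2 + 1, so 46^7 ≡ 16·26·46 ≡ 51 (mod 55)

B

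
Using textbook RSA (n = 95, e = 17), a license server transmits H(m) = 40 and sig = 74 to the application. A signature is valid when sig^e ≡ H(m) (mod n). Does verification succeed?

Squares mod 95: sig^1≡74, sig^2≡61, sig^4≡16, sig^8≡66, sig^16≡81
17 = 16 + 1, so sig^17 ≡ 81·74 ≡ 9 (mod 95)
The recovered value 9 does not match the digest 40.

fails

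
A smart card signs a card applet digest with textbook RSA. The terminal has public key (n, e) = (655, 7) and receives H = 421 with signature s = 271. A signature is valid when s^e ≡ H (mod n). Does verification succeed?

s^2 ≡ 271^2 = 73441 ≡ 81
s^4 ≡ 81^2 = 6561 ≡ 11
7 = 4 + 2 + 1, so s^7 ≡ 11·81·271 ≡ 421 (mod 655)
s^7 mod 655 = 421 matches H.

passes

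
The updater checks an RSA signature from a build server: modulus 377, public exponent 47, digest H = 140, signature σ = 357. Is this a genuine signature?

forged

σ^2 ≡ 357^2 = 127449 ≡ 23
σ^4 ≡ 23^2 = 529 ≡ 152
σ^8 ≡ 152^2 = 23104 ≡ 107
σ^16 ≡ 107^2 = 11449 ≡ 139
σ^32 ≡ 139^2 = 19321 ≡ 94
47 = 32 + 8 + 4 + 2 + 1, so σ^47 ≡ 94·107·152·23·357 ≡ 63 (mod 377)
σ^47 mod 377 = 63, but H = 140.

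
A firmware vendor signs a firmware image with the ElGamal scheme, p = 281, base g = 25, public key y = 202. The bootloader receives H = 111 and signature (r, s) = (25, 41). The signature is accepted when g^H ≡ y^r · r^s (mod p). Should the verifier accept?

Left side g^H mod p:
Squares mod 281: 25^1≡25, 25^2≡63, 25^4≡35, 25^8≡101, 25^16≡85, 25^32≡200, 25^64≡98
111 = 64 + 32 + 8 + 4 + 2 + 1, so 25^111 ≡ 98·200·101·35·63·25 ≡ 43 (mod 281)
Right side y^r · r^s mod p:
Squares mod 281: 202^1≡202, 202^2≡59, 202^4≡109, 202^8≡79, 202^16≡59
25 = 16 + 8 + 1, so 202^25 ≡ 59·79·202 ≡ 172 (mod 281)
Squares mod 281: 25^1≡25, 25^2≡63, 25^4≡35, 25^8≡101, 25^16≡85, 25^32≡200
41 = 32 + 8 + 1, so 25^41 ≡ 200·101·25 ≡ 43 (mod 281)
172·43 = 7396 ≡ 90 (mod 281)
43 ≠ 90, so verification fails.

reject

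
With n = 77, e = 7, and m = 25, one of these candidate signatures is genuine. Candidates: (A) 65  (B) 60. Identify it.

Candidate A: Squares mod 77: 65^1≡65, 65^2≡67, 65^4≡23; 7 = 4 + 2 + 1, so 65^7 ≡ 23·67·65 ≡ 65 (mod 77)
Candidate B: Squares mod 77: 60^1≡60, 60^2≡58, 60^4≡53; 7 = 4 + 2 + 1, so 60^7 ≡ 53·58·60 ≡ 25 (mod 77)
  → matches m = 25

B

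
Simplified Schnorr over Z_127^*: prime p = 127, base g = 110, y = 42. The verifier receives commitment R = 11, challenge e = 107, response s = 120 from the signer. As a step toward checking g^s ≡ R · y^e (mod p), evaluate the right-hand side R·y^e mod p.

122

42^2 = 1764 ≡ 113
42^4 ≡ 113^2 = 12769 ≡ 69
42^8 ≡ 69^2 = 4761 ≡ 62
42^16 ≡ 62^2 = 3844 ≡ 34
42^32 ≡ 34^2 = 1156 ≡ 13
42^64 ≡ 13^2 = 169 ≡ 42
107 = 64 + 32 + 8 + 2 + 1, so 42^107 ≡ 42·13·62·113·42 ≡ 115 (mod 127)
R · y^e ≡ 11·115 = 1265 ≡ 122 (mod 127)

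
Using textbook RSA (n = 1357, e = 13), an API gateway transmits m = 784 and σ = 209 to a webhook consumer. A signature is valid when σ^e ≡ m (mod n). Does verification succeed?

σ^13 mod 1357 = 1131
The recovered value 1131 does not match the digest 784.

fails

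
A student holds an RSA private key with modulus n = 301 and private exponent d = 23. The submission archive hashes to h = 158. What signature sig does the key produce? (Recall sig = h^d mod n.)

h^2 ≡ 158^2 = 24964 ≡ 282
h^4 ≡ 282^2 = 79524 ≡ 60
h^8 ≡ 60^2 = 3600 ≡ 289
h^16 ≡ 289^2 = 83521 ≡ 144
23 = 16 + 4 + 2 + 1, so h^23 ≡ 144·60·282·158 ≡ 191 (mod 301)

191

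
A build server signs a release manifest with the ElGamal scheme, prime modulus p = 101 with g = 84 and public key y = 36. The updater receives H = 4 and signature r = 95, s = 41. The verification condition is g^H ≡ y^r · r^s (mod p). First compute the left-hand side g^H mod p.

95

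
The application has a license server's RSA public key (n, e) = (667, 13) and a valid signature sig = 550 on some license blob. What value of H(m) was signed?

sig^13 mod 667 = 318

318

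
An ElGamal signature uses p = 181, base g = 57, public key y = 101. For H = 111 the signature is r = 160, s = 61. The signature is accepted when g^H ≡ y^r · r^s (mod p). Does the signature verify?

verifies

Left side g^H mod p:
57^2 = 3249 ≡ 172
57^4 ≡ 172^2 = 29584 ≡ 81
57^8 ≡ 81^2 = 6561 ≡ 45
57^16 ≡ 45^2 = 2025 ≡ 34
57^32 ≡ 34^2 = 1156 ≡ 70
57^64 ≡ 70^2 = 4900 ≡ 13
111 = 64 + 32 + 8 + 4 + 2 + 1, so 57^111 ≡ 13·70·45·81·172·57 ≡ 130 (mod 181)
Right side y^r · r^s mod p:
101^2 = 10201 ≡ 65
101^4 ≡ 65^2 = 4225 ≡ 62
101^8 ≡ 62^2 = 3844 ≡ 43
101^16 ≡ 43^2 = 1849 ≡ 39
101^32 ≡ 39^2 = 1521 ≡ 73
101^64 ≡ 73^2 = 5329 ≡ 80
101^128 ≡ 80^2 = 6400 ≡ 65
160 = 128 + 32, so 101^160 ≡ 65·73 ≡ 39 (mod 181)
160^2 = 25600 ≡ 79
160^4 ≡ 79^2 = 6241 ≡ 87
160^8 ≡ 87^2 = 7569 ≡ 148
160^16 ≡ 148^2 = 21904 ≡ 3
160^32 ≡ 3^2 = 9
61 = 32 + 16 + 8 + 4 + 1, so 160^61 ≡ 9·3·148·87·160 ≡ 124 (mod 181)
39·124 = 4836 ≡ 130 (mod 181)
130 ≡ 130 (mod 181), so the signature is genuine.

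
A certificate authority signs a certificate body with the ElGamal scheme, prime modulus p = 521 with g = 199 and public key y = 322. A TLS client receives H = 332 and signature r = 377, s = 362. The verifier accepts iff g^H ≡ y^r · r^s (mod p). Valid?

Left side g^H mod p:
199^2 = 39601 ≡ 5
199^4 ≡ 5^2 = 25
199^8 ≡ 25^2 = 625 ≡ 104
199^16 ≡ 104^2 = 10816 ≡ 396
199^32 ≡ 396^2 = 156816 ≡ 516
199^64 ≡ 516^2 = 266256 ≡ 25
199^128 ≡ 25^2 = 625 ≡ 104
199^256 ≡ 104^2 = 10816 ≡ 396
332 = 256 + 64 + 8 + 4, so 199^332 ≡ 396·25·104·25 ≡ 516 (mod 521)
Right side y^r · r^s mod p:
322^2 = 103684 ≡ 5
322^4 ≡ 5^2 = 25
322^8 ≡ 25^2 = 625 ≡ 104
322^16 ≡ 104^2 = 10816 ≡ 396
322^32 ≡ 396^2 = 156816 ≡ 516
322^64 ≡ 516^2 = 266256 ≡ 25
322^128 ≡ 25^2 = 625 ≡ 104
322^256 ≡ 104^2 = 10816 ≡ 396
377 = 256 + 64 + 32 + 16 + 8 + 1, so 322^377 ≡ 396·25·516·396·104·322 ≡ 388 (mod 521)
377^2 = 142129 ≡ 417
377^4 ≡ 417^2 = 173889 ≡ 396
377^8 ≡ 396^2 = 156816 ≡ 516
377^16 ≡ 516^2 = 266256 ≡ 25
377^32 ≡ 25^2 = 625 ≡ 104
377^64 ≡ 104^2 = 10816 ≡ 396
377^128 ≡ 396^2 = 156816 ≡ 516
377^256 ≡ 516^2 = 266256 ≡ 25
362 = 256 + 64 + 32 + 8 + 2, so 377^362 ≡ 25·396·104·516·417 ≡ 417 (mod 521)
388·417 = 161796 ≡ 286 (mod 521)
516 ≠ 286, so verification fails.

no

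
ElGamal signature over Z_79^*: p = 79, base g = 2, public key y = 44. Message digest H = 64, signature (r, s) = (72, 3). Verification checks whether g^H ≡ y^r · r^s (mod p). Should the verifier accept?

Left side g^H mod p:
2^64 mod 79 = 51
Right side y^r · r^s mod p:
44^72 mod 79 = 8
72^3 mod 79 = 52
8·52 = 416 ≡ 21 (mod 79)
51 ≠ 21, so verification fails.

reject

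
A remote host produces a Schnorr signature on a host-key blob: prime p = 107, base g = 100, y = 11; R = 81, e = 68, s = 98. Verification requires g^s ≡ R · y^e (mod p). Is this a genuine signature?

genuine

g^s mod p:
100^2 = 10000 ≡ 49
100^4 ≡ 49^2 = 2401 ≡ 47
100^8 ≡ 47^2 = 2209 ≡ 69
100^16 ≡ 69^2 = 4761 ≡ 53
100^32 ≡ 53^2 = 2809 ≡ 27
100^64 ≡ 27^2 = 729 ≡ 87
98 = 64 + 32 + 2, so 100^98 ≡ 87·27·49 ≡ 76 (mod 107)
R · y^e mod p:
11^2 = 121 ≡ 14
11^4 ≡ 14^2 = 196 ≡ 89
11^8 ≡ 89^2 = 7921 ≡ 3
11^16 ≡ 3^2 = 9
11^32 ≡ 9^2 = 81
11^64 ≡ 81^2 = 6561 ≡ 34
68 = 64 + 4, so 11^68 ≡ 34·89 ≡ 30 (mod 107)
81·30 = 2430 ≡ 76 (mod 107)
76 ≡ 76 (mod 107); signature holds.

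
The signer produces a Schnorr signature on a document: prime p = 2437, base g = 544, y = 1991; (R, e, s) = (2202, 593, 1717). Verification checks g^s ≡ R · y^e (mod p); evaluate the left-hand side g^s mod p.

1189

Squares mod 2437: 544^1≡544, 544^2≡1059, 544^4≡461, 544^8≡502, 544^16≡993, 544^32≡1501, 544^64≡1213, 544^128≡1858, 544^256≡1372, 544^512≡1020, 544^1024≡2238
1717 = 1024 + 512 + 128 + 32 + 16 + 4 + 1, so 544^1717 ≡ 2238·1020·1858·1501·993·461·544 ≡ 1189 (mod 2437)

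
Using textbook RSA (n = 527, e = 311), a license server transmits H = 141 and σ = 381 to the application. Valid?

no

σ^2 ≡ 381^2 = 145161 ≡ 236
σ^4 ≡ 236^2 = 55696 ≡ 361
σ^8 ≡ 361^2 = 130321 ≡ 152
σ^16 ≡ 152^2 = 23104 ≡ 443
σ^32 ≡ 443^2 = 196249 ≡ 205
σ^64 ≡ 205^2 = 42025 ≡ 392
σ^128 ≡ 392^2 = 153664 ≡ 307
σ^256 ≡ 307^2 = 94249 ≡ 443
311 = 256 + 32 + 16 + 4 + 2 + 1, so σ^311 ≡ 443·205·443·361·236·381 ≡ 386 (mod 527)
The recovered value 386 does not match the digest 141.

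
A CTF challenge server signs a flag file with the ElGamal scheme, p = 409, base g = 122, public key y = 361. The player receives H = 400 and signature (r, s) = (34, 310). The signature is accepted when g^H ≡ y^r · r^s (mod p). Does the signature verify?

Left side g^H mod p:
122^2 = 14884 ≡ 160
122^4 ≡ 160^2 = 25600 ≡ 242
122^8 ≡ 242^2 = 58564 ≡ 77
122^16 ≡ 77^2 = 5929 ≡ 203
122^32 ≡ 203^2 = 41209 ≡ 309
122^64 ≡ 309^2 = 95481 ≡ 184
122^128 ≡ 184^2 = 33856 ≡ 318
122^256 ≡ 318^2 = 101124 ≡ 101
400 = 256 + 128 + 16, so 122^400 ≡ 101·318·203 ≡ 85 (mod 409)
Right side y^r · r^s mod p:
361^2 = 130321 ≡ 259
361^4 ≡ 259^2 = 67081 ≡ 5
361^8 ≡ 5^2 = 25
361^16 ≡ 25^2 = 625 ≡ 216
361^32 ≡ 216^2 = 46656 ≡ 30
34 = 32 + 2, so 361^34 ≡ 30·259 ≡ 408 (mod 409)
34^2 = 1156 ≡ 338
34^4 ≡ 338^2 = 114244 ≡ 133
34^8 ≡ 133^2 = 17689 ≡ 102
34^16 ≡ 102^2 = 10404 ≡ 179
34^32 ≡ 179^2 = 32041 ≡ 139
34^64 ≡ 139^2 = 19321 ≡ 98
34^128 ≡ 98^2 = 9604 ≡ 197
34^256 ≡ 197^2 = 38809 ≡ 363
310 = 256 + 32 + 16 + 4 + 2, so 34^310 ≡ 363·139·179·133·338 ≡ 276 (mod 409)
408·276 = 112608 ≡ 133 (mod 409)
85 ≠ 133, so verification fails.

does not verify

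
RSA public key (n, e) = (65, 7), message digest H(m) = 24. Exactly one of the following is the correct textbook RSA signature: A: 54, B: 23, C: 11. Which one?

Candidate A: Squares mod 65: 54^1≡54, 54^2≡56, 54^4≡16; 7 = 4 + 2 + 1, so 54^7 ≡ 16·56·54 ≡ 24 (mod 65)
  → matches H(m) = 24
Candidate B: Squares mod 65: 23^1≡23, 23^2≡9, 23^4≡16; 7 = 4 + 2 + 1, so 23^7 ≡ 16·9·23 ≡ 62 (mod 65)
Candidate C: Squares mod 65: 11^1≡11, 11^2≡56, 11^4≡16; 7 = 4 + 2 + 1, so 11^7 ≡ 16·56·11 ≡ 41 (mod 65)

A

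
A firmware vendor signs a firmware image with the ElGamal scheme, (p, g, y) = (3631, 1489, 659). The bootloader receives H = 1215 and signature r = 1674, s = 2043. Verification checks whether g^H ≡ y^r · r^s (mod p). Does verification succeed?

Left side g^H mod p:
1489^1215 mod 3631 = 2656
Right side y^r · r^s mod p:
659^1674 mod 3631 = 32
1674^2043 mod 3631 = 83
32·83 = 2656 ≡ 2656 (mod 3631)
2656 ≡ 2656 (mod 3631), so the signature is genuine.

passes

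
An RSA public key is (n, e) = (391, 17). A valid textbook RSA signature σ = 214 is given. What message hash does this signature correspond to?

180

σ^17 mod 391 = 180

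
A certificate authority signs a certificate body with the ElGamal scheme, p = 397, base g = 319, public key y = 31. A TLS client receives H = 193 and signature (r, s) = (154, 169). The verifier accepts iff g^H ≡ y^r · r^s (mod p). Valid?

yes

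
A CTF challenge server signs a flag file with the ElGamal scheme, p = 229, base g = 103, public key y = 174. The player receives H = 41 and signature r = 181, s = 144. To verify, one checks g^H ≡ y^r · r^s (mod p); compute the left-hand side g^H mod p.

220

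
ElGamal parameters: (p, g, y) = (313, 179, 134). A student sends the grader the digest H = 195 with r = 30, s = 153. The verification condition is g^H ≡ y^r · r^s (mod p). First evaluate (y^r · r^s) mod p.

134^2 = 17956 ≡ 115
134^4 ≡ 115^2 = 13225 ≡ 79
134^8 ≡ 79^2 = 6241 ≡ 294
134^16 ≡ 294^2 = 86436 ≡ 48
30 = 16 + 8 + 4 + 2, so 134^30 ≡ 48·294·79·115 ≡ 216 (mod 313)
30^2 = 900 ≡ 274
30^4 ≡ 274^2 = 75076 ≡ 269
30^8 ≡ 269^2 = 72361 ≡ 58
30^16 ≡ 58^2 = 3364 ≡ 234
30^32 ≡ 234^2 = 54756 ≡ 294
30^64 ≡ 294^2 = 86436 ≡ 48
30^128 ≡ 48^2 = 2304 ≡ 113
153 = 128 + 16 + 8 + 1, so 30^153 ≡ 113·234·58·30 ≡ 271 (mod 313)
y^r · r^s ≡ 216·271 = 58536 ≡ 5 (mod 313)

5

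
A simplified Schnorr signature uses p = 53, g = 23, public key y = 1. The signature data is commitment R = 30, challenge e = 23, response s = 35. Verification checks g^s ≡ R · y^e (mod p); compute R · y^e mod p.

Squares mod 53: 1^1≡1, 1^2≡1, 1^4≡1, 1^8≡1, 1^16≡1
23 = 16 + 4 + 2 + 1, so 1^23 ≡ 1·1·1·1 ≡ 1 (mod 53)
R · y^e ≡ 30·1 = 30 ≡ 30 (mod 53)

30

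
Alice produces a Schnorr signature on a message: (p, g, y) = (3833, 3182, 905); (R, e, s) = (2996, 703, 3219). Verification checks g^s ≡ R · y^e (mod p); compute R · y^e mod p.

846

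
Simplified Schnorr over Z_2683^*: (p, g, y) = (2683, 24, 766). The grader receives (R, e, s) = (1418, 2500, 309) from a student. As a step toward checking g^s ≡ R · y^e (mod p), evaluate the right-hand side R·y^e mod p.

766^2 = 586756 ≡ 1862
766^4 ≡ 1862^2 = 3467044 ≡ 608
766^8 ≡ 608^2 = 369664 ≡ 2093
766^16 ≡ 2093^2 = 4380649 ≡ 1993
766^32 ≡ 1993^2 = 3972049 ≡ 1209
766^64 ≡ 1209^2 = 1461681 ≡ 2129
766^128 ≡ 2129^2 = 4532641 ≡ 1054
766^256 ≡ 1054^2 = 1110916 ≡ 154
766^512 ≡ 154^2 = 23716 ≡ 2252
766^1024 ≡ 2252^2 = 5071504 ≡ 634
766^2048 ≡ 634^2 = 401956 ≡ 2189
2500 = 2048 + 256 + 128 + 64 + 4, so 766^2500 ≡ 2189·154·1054·2129·608 ≡ 1439 (mod 2683)
R · y^e ≡ 1418·1439 = 2040502 ≡ 1422 (mod 2683)

1422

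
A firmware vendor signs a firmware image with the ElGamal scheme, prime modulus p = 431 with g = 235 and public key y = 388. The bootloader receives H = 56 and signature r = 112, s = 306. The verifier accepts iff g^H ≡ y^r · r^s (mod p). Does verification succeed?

passes

Left side g^H mod p:
235^2 = 55225 ≡ 57
235^4 ≡ 57^2 = 3249 ≡ 232
235^8 ≡ 232^2 = 53824 ≡ 380
235^16 ≡ 380^2 = 144400 ≡ 15
235^32 ≡ 15^2 = 225
56 = 32 + 16 + 8, so 235^56 ≡ 225·15·380 ≡ 275 (mod 431)
Right side y^r · r^s mod p:
388^2 = 150544 ≡ 125
388^4 ≡ 125^2 = 15625 ≡ 109
388^8 ≡ 109^2 = 11881 ≡ 244
388^16 ≡ 244^2 = 59536 ≡ 58
388^32 ≡ 58^2 = 3364 ≡ 347
388^64 ≡ 347^2 = 120409 ≡ 160
112 = 64 + 32 + 16, so 388^112 ≡ 160·347·58 ≡ 159 (mod 431)
112^2 = 12544 ≡ 45
112^4 ≡ 45^2 = 2025 ≡ 301
112^8 ≡ 301^2 = 90601 ≡ 91
112^16 ≡ 91^2 = 8281 ≡ 92
112^32 ≡ 92^2 = 8464 ≡ 275
112^64 ≡ 275^2 = 75625 ≡ 200
112^128 ≡ 200^2 = 40000 ≡ 348
112^256 ≡ 348^2 = 121104 ≡ 424
306 = 256 + 32 + 16 + 2, so 112^306 ≡ 424·275·92·45 ≡ 121 (mod 431)
159·121 = 19239 ≡ 275 (mod 431)
275 ≡ 275 (mod 431), so the signature is genuine.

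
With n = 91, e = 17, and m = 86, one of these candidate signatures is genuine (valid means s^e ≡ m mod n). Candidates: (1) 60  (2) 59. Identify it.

Candidate 1: 60^17 mod 91 = 86
  → matches m = 86
Candidate 2: 59^17 mod 91 = 89

1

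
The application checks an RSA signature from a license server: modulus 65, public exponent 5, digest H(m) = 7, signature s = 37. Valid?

yes

s^2 ≡ 37^2 = 1369 ≡ 4
s^4 ≡ 4^2 = 16
5 = 4 + 1, so s^5 ≡ 16·37 ≡ 7 (mod 65)
s^5 mod 65 = 7 matches H(m).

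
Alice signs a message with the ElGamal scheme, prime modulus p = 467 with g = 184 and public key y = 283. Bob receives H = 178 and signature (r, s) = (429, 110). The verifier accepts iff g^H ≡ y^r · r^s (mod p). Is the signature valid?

Left side g^H mod p:
Squares mod 467: 184^1≡184, 184^2≡232, 184^4≡119, 184^8≡151, 184^16≡385, 184^32≡186, 184^64≡38, 184^128≡43
178 = 128 + 32 + 16 + 2, so 184^178 ≡ 43·186·385·232 ≡ 252 (mod 467)
Right side y^r · r^s mod p:
Squares mod 467: 283^1≡283, 283^2≡232, 283^4≡119, 283^8≡151, 283^16≡385, 283^32≡186, 283^64≡38, 283^128≡43, 283^256≡448
429 = 256 + 128 + 32 + 8 + 4 + 1, so 283^429 ≡ 448·43·186·151·119·283 ≡ 174 (mod 467)
Squares mod 467: 429^1≡429, 429^2≡43, 429^4≡448, 429^8≡361, 429^16≡28, 429^32≡317, 429^64≡84
110 = 64 + 32 + 8 + 4 + 2, so 429^110 ≡ 84·317·361·448·43 ≡ 462 (mod 467)
174·462 = 80388 ≡ 64 (mod 467)
252 ≠ 64, so verification fails.

invalid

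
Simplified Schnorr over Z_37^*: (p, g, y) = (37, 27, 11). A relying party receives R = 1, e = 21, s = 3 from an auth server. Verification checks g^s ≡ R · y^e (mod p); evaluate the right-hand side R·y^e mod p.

36

Squares mod 37: 11^1≡11, 11^2≡10, 11^4≡26, 11^8≡10, 11^16≡26
21 = 16 + 4 + 1, so 11^21 ≡ 26·26·11 ≡ 36 (mod 37)
R · y^e ≡ 1·36 = 36 ≡ 36 (mod 37)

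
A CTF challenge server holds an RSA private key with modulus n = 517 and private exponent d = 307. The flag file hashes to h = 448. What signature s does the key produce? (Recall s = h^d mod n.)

h^2 ≡ 448^2 = 200704 ≡ 108
h^4 ≡ 108^2 = 11664 ≡ 290
h^8 ≡ 290^2 = 84100 ≡ 346
h^16 ≡ 346^2 = 119716 ≡ 289
h^32 ≡ 289^2 = 83521 ≡ 284
h^64 ≡ 284^2 = 80656 ≡ 4
h^128 ≡ 4^2 = 16
h^256 ≡ 16^2 = 256
307 = 256 + 32 + 16 + 2 + 1, so h^307 ≡ 256·284·289·108·448 ≡ 299 (mod 517)

299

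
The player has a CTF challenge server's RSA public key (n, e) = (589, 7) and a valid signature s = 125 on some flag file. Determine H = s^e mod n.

125

Squares mod 589: s^1≡125, s^2≡311, s^4≡125
7 = 4 + 2 + 1, so s^7 ≡ 125·311·125 ≡ 125 (mod 589)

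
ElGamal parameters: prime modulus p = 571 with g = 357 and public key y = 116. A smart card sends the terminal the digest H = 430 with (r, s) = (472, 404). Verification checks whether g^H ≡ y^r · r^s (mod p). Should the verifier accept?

Left side g^H mod p:
357^430 mod 571 = 131
Right side y^r · r^s mod p:
116^472 mod 571 = 55
472^404 mod 571 = 563
55·563 = 30965 ≡ 131 (mod 571)
131 ≡ 131 (mod 571), so the signature is genuine.

accept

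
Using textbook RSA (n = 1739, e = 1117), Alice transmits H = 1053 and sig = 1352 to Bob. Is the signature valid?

Squares mod 1739: sig^1≡1352, sig^2≡215, sig^4≡1011, sig^8≡1328, sig^16≡238, sig^32≡996, sig^64≡786, sig^128≡451, sig^256≡1677, sig^512≡366, sig^1024≡53
1117 = 1024 + 64 + 16 + 8 + 4 + 1, so sig^1117 ≡ 53·786·238·1328·1011·1352 ≡ 686 (mod 1739)
sig^1117 mod 1739 = 686, but H = 1053.

invalid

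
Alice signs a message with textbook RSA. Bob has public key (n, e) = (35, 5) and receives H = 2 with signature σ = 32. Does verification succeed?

Squares mod 35: σ^1≡32, σ^2≡9, σ^4≡11
5 = 4 + 1, so σ^5 ≡ 11·32 ≡ 2 (mod 35)
Since 2 equals the digest 2, verification succeeds.

passes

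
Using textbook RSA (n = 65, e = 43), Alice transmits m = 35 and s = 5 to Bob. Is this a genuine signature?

forged

Squares mod 65: s^1≡5, s^2≡25, s^4≡40, s^8≡40, s^16≡40, s^32≡40
43 = 32 + 8 + 2 + 1, so s^43 ≡ 40·40·25·5 ≡ 60 (mod 65)
60 ≠ 35, so verification fails.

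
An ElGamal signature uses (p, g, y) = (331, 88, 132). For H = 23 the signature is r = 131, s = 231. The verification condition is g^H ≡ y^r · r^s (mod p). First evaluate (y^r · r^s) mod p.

Squares mod 331: 132^1≡132, 132^2≡212, 132^4≡259, 132^8≡219, 132^16≡297, 132^32≡163, 132^64≡89, 132^128≡308
131 = 128 + 2 + 1, so 132^131 ≡ 308·212·132 ≡ 163 (mod 331)
Squares mod 331: 131^1≡131, 131^2≡280, 131^4≡284, 131^8≡223, 131^16≡79, 131^32≡283, 131^64≡318, 131^128≡169
231 = 128 + 64 + 32 + 4 + 2 + 1, so 131^231 ≡ 169·318·283·284·280·131 ≡ 1 (mod 331)
y^r · r^s ≡ 163·1 = 163 ≡ 163 (mod 331)

163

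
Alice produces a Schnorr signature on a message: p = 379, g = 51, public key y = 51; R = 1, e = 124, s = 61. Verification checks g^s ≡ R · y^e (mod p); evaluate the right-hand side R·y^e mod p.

51

51^2 = 2601 ≡ 327
51^4 ≡ 327^2 = 106929 ≡ 51
51^8 ≡ 51^2 = 2601 ≡ 327
51^16 ≡ 327^2 = 106929 ≡ 51
51^32 ≡ 51^2 = 2601 ≡ 327
51^64 ≡ 327^2 = 106929 ≡ 51
124 = 64 + 32 + 16 + 8 + 4, so 51^124 ≡ 51·327·51·327·51 ≡ 51 (mod 379)
R · y^e ≡ 1·51 = 51 ≡ 51 (mod 379)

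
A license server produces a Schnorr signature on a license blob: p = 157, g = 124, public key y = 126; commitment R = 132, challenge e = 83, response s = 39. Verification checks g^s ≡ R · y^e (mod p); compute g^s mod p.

124^2 = 15376 ≡ 147
124^4 ≡ 147^2 = 21609 ≡ 100
124^8 ≡ 100^2 = 10000 ≡ 109
124^16 ≡ 109^2 = 11881 ≡ 106
124^32 ≡ 106^2 = 11236 ≡ 89
39 = 32 + 4 + 2 + 1, so 124^39 ≡ 89·100·147·124 ≡ 1 (mod 157)

1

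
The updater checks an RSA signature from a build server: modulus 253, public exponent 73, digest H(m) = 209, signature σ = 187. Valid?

yes

σ^2 ≡ 187^2 = 34969 ≡ 55
σ^4 ≡ 55^2 = 3025 ≡ 242
σ^8 ≡ 242^2 = 58564 ≡ 121
σ^16 ≡ 121^2 = 14641 ≡ 220
σ^32 ≡ 220^2 = 48400 ≡ 77
σ^64 ≡ 77^2 = 5929 ≡ 110
73 = 64 + 8 + 1, so σ^73 ≡ 110·121·187 ≡ 209 (mod 253)
σ^73 mod 253 = 209 matches H(m).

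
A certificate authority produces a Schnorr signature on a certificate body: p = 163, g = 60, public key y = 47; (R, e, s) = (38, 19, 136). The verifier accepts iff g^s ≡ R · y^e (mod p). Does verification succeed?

g^s mod p:
60^136 mod 163 = 46
R · y^e mod p:
47^19 mod 163 = 87
38·87 = 3306 ≡ 46 (mod 163)
46 ≡ 46 (mod 163); signature holds.

passes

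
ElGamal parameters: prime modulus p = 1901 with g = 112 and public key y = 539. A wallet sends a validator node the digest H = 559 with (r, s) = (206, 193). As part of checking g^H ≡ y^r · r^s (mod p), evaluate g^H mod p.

230

Squares mod 1901: 112^1≡112, 112^2≡1138, 112^4≡463, 112^8≡1457, 112^16≡1333, 112^32≡1355, 112^64≡1560, 112^128≡320, 112^256≡1647, 112^512≡1783
559 = 512 + 32 + 8 + 4 + 2 + 1, so 112^559 ≡ 1783·1355·1457·463·1138·112 ≡ 230 (mod 1901)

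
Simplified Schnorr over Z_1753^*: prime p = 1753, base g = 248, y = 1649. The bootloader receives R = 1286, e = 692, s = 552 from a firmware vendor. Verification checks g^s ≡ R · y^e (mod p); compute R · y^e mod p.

1721

1649^2 = 2719201 ≡ 298
1649^4 ≡ 298^2 = 88804 ≡ 1154
1649^8 ≡ 1154^2 = 1331716 ≡ 1189
1649^16 ≡ 1189^2 = 1413721 ≡ 803
1649^32 ≡ 803^2 = 644809 ≡ 1458
1649^64 ≡ 1458^2 = 2125764 ≡ 1128
1649^128 ≡ 1128^2 = 1272384 ≡ 1459
1649^256 ≡ 1459^2 = 2128681 ≡ 539
1649^512 ≡ 539^2 = 290521 ≡ 1276
692 = 512 + 128 + 32 + 16 + 4, so 1649^692 ≡ 1276·1459·1458·803·1154 ≡ 1434 (mod 1753)
R · y^e ≡ 1286·1434 = 1844124 ≡ 1721 (mod 1753)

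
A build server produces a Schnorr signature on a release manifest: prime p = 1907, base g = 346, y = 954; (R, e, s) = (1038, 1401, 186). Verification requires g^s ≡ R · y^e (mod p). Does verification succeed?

passes

g^s mod p:
Squares mod 1907: 346^1≡346, 346^2≡1482, 346^4≡1367, 346^8≡1736, 346^16≡636, 346^32≡212, 346^64≡1083, 346^128≡84
186 = 128 + 32 + 16 + 8 + 2, so 346^186 ≡ 84·212·636·1736·1482 ≡ 1074 (mod 1907)
R · y^e mod p:
Squares mod 1907: 954^1≡954, 954^2≡477, 954^4≡596, 954^8≡514, 954^16≡1030, 954^32≡608, 954^64≡1613, 954^128≡621, 954^256≡427, 954^512≡1164, 954^1024≡926
1401 = 1024 + 256 + 64 + 32 + 16 + 8 + 1, so 954^1401 ≡ 926·427·1613·608·1030·514·954 ≡ 938 (mod 1907)
1038·938 = 973644 ≡ 1074 (mod 1907)
1074 ≡ 1074 (mod 1907); signature holds.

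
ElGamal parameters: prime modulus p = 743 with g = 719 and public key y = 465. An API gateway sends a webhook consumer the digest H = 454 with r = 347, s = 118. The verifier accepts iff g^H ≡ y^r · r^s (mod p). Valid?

no

Left side g^H mod p:
719^2 = 516961 ≡ 576
719^4 ≡ 576^2 = 331776 ≡ 398
719^8 ≡ 398^2 = 158404 ≡ 145
719^16 ≡ 145^2 = 21025 ≡ 221
719^32 ≡ 221^2 = 48841 ≡ 546
719^64 ≡ 546^2 = 298116 ≡ 173
719^128 ≡ 173^2 = 29929 ≡ 209
719^256 ≡ 209^2 = 43681 ≡ 587
454 = 256 + 128 + 64 + 4 + 2, so 719^454 ≡ 587·209·173·398·576 ≡ 685 (mod 743)
Right side y^r · r^s mod p:
465^2 = 216225 ≡ 12
465^4 ≡ 12^2 = 144
465^8 ≡ 144^2 = 20736 ≡ 675
465^16 ≡ 675^2 = 455625 ≡ 166
465^32 ≡ 166^2 = 27556 ≡ 65
465^64 ≡ 65^2 = 4225 ≡ 510
465^128 ≡ 510^2 = 260100 ≡ 50
465^256 ≡ 50^2 = 2500 ≡ 271
347 = 256 + 64 + 16 + 8 + 2 + 1, so 465^347 ≡ 271·510·166·675·12·465 ≡ 504 (mod 743)
347^2 = 120409 ≡ 43
347^4 ≡ 43^2 = 1849 ≡ 363
347^8 ≡ 363^2 = 131769 ≡ 258
347^16 ≡ 258^2 = 66564 ≡ 437
347^32 ≡ 437^2 = 190969 ≡ 18
347^64 ≡ 18^2 = 324
118 = 64 + 32 + 16 + 4 + 2, so 347^118 ≡ 324·18·437·363·43 ≡ 564 (mod 743)
504·564 = 284256 ≡ 430 (mod 743)
685 ≠ 430, so verification fails.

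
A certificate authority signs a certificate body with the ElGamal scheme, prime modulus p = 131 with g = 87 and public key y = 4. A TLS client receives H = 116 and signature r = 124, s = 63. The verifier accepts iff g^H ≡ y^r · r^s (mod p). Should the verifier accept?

Left side g^H mod p:
87^116 mod 131 = 28
Right side y^r · r^s mod p:
4^124 mod 131 = 15
124^63 mod 131 = 8
15·8 = 120 ≡ 120 (mod 131)
28 ≠ 120, so verification fails.

reject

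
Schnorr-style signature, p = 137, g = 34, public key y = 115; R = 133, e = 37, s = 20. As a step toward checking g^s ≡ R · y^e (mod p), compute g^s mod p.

34^2 = 1156 ≡ 60
34^4 ≡ 60^2 = 3600 ≡ 38
34^8 ≡ 38^2 = 1444 ≡ 74
34^16 ≡ 74^2 = 5476 ≡ 133
20 = 16 + 4, so 34^20 ≡ 133·38 ≡ 122 (mod 137)

122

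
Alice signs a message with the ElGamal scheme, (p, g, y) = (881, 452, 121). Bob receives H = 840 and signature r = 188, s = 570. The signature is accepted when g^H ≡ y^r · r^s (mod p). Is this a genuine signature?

forged

Left side g^H mod p:
452^2 = 204304 ≡ 793
452^4 ≡ 793^2 = 628849 ≡ 696
452^8 ≡ 696^2 = 484416 ≡ 747
452^16 ≡ 747^2 = 558009 ≡ 336
452^32 ≡ 336^2 = 112896 ≡ 128
452^64 ≡ 128^2 = 16384 ≡ 526
452^128 ≡ 526^2 = 276676 ≡ 42
452^256 ≡ 42^2 = 1764 ≡ 2
452^512 ≡ 2^2 = 4
840 = 512 + 256 + 64 + 8, so 452^840 ≡ 4·2·526·747 ≡ 849 (mod 881)
Right side y^r · r^s mod p:
121^2 = 14641 ≡ 545
121^4 ≡ 545^2 = 297025 ≡ 128
121^8 ≡ 128^2 = 16384 ≡ 526
121^16 ≡ 526^2 = 276676 ≡ 42
121^32 ≡ 42^2 = 1764 ≡ 2
121^64 ≡ 2^2 = 4
121^128 ≡ 4^2 = 16
188 = 128 + 32 + 16 + 8 + 4, so 121^188 ≡ 16·2·42·526·128 ≡ 441 (mod 881)
188^2 = 35344 ≡ 104
188^4 ≡ 104^2 = 10816 ≡ 244
188^8 ≡ 244^2 = 59536 ≡ 509
188^16 ≡ 509^2 = 259081 ≡ 67
188^32 ≡ 67^2 = 4489 ≡ 84
188^64 ≡ 84^2 = 7056 ≡ 8
188^128 ≡ 8^2 = 64
188^256 ≡ 64^2 = 4096 ≡ 572
188^512 ≡ 572^2 = 327184 ≡ 333
570 = 512 + 32 + 16 + 8 + 2, so 188^570 ≡ 333·84·67·509·104 ≡ 392 (mod 881)
441·392 = 172872 ≡ 196 (mod 881)
849 ≠ 196, so verification fails.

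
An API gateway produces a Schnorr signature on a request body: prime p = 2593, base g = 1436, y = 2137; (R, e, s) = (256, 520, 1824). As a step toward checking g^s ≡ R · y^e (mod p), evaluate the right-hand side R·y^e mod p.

1268

2137^2 = 4566769 ≡ 496
2137^4 ≡ 496^2 = 246016 ≡ 2274
2137^8 ≡ 2274^2 = 5171076 ≡ 634
2137^16 ≡ 634^2 = 401956 ≡ 41
2137^32 ≡ 41^2 = 1681
2137^64 ≡ 1681^2 = 2825761 ≡ 1984
2137^128 ≡ 1984^2 = 3936256 ≡ 82
2137^256 ≡ 82^2 = 6724 ≡ 1538
2137^512 ≡ 1538^2 = 2365444 ≡ 628
520 = 512 + 8, so 2137^520 ≡ 628·634 ≡ 1423 (mod 2593)
R · y^e ≡ 256·1423 = 364288 ≡ 1268 (mod 2593)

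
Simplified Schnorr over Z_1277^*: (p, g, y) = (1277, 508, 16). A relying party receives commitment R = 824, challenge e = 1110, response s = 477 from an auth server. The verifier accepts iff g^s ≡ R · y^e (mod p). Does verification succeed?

g^s mod p:
508^2 = 258064 ≡ 110
508^4 ≡ 110^2 = 12100 ≡ 607
508^8 ≡ 607^2 = 368449 ≡ 673
508^16 ≡ 673^2 = 452929 ≡ 871
508^32 ≡ 871^2 = 758641 ≡ 103
508^64 ≡ 103^2 = 10609 ≡ 393
508^128 ≡ 393^2 = 154449 ≡ 1209
508^256 ≡ 1209^2 = 1461681 ≡ 793
477 = 256 + 128 + 64 + 16 + 8 + 4 + 1, so 508^477 ≡ 793·1209·393·871·673·607·508 ≡ 276 (mod 1277)
R · y^e mod p:
16^2 = 256
16^4 ≡ 256^2 = 65536 ≡ 409
16^8 ≡ 409^2 = 167281 ≡ 1271
16^16 ≡ 1271^2 = 1615441 ≡ 36
16^32 ≡ 36^2 = 1296 ≡ 19
16^64 ≡ 19^2 = 361
16^128 ≡ 361^2 = 130321 ≡ 67
16^256 ≡ 67^2 = 4489 ≡ 658
16^512 ≡ 658^2 = 432964 ≡ 61
16^1024 ≡ 61^2 = 3721 ≡ 1167
1110 = 1024 + 64 + 16 + 4 + 2, so 16^1110 ≡ 1167·361·36·409·256 ≡ 862 (mod 1277)
824·862 = 710288 ≡ 276 (mod 1277)
276 ≡ 276 (mod 1277); signature holds.

passes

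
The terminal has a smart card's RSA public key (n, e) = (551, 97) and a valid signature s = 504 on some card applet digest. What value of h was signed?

s^2 ≡ 504^2 = 254016 ≡ 5
s^4 ≡ 5^2 = 25
s^8 ≡ 25^2 = 625 ≡ 74
s^16 ≡ 74^2 = 5476 ≡ 517
s^32 ≡ 517^2 = 267289 ≡ 54
s^64 ≡ 54^2 = 2916 ≡ 161
97 = 64 + 32 + 1, so s^97 ≡ 161·54·504 ≡ 224 (mod 551)

224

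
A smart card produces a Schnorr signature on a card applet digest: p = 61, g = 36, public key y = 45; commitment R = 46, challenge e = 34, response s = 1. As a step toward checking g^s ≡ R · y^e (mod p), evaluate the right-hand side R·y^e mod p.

36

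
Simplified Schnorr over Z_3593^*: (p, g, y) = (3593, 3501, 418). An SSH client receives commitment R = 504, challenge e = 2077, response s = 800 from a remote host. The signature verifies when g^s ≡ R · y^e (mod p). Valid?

g^s mod p:
Squares mod 3593: 3501^1≡3501, 3501^2≡1278, 3501^4≡2062, 3501^8≡1325, 3501^16≡2241, 3501^32≡2660, 3501^64≡983, 3501^128≡3365, 3501^256≡1682, 3501^512≡1433
800 = 512 + 256 + 32, so 3501^800 ≡ 1433·1682·2660 ≡ 86 (mod 3593)
R · y^e mod p:
Squares mod 3593: 418^1≡418, 418^2≡2260, 418^4≡1947, 418^8≡194, 418^16≡1706, 418^32≡106, 418^64≡457, 418^128≡455, 418^256≡2224, 418^512≡2208, 418^1024≡3156, 418^2048≡540
2077 = 2048 + 16 + 8 + 4 + 1, so 418^2077 ≡ 540·1706·194·1947·418 ≡ 1997 (mod 3593)
504·1997 = 1006488 ≡ 448 (mod 3593)
86 ≠ 448; the check fails.

no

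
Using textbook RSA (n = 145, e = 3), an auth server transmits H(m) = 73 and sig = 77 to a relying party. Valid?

yes

Squares mod 145: sig^1≡77, sig^2≡129
3 = 2 + 1, so sig^3 ≡ 129·77 ≡ 73 (mod 145)
73 = H(m), so the signature checks out.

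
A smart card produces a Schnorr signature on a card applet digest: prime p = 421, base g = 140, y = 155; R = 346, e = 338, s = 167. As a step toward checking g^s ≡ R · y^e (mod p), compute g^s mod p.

132

Squares mod 421: 140^1≡140, 140^2≡234, 140^4≡26, 140^8≡255, 140^16≡191, 140^32≡275, 140^64≡266, 140^128≡28
167 = 128 + 32 + 4 + 2 + 1, so 140^167 ≡ 28·275·26·234·140 ≡ 132 (mod 421)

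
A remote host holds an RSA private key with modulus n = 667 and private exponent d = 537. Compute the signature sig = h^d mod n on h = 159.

h^2 ≡ 159^2 = 25281 ≡ 602
h^4 ≡ 602^2 = 362404 ≡ 223
h^8 ≡ 223^2 = 49729 ≡ 371
h^16 ≡ 371^2 = 137641 ≡ 239
h^32 ≡ 239^2 = 57121 ≡ 426
h^64 ≡ 426^2 = 181476 ≡ 52
h^128 ≡ 52^2 = 2704 ≡ 36
h^256 ≡ 36^2 = 1296 ≡ 629
h^512 ≡ 629^2 = 395641 ≡ 110
537 = 512 + 16 + 8 + 1, so h^537 ≡ 110·239·371·159 ≡ 454 (mod 667)

454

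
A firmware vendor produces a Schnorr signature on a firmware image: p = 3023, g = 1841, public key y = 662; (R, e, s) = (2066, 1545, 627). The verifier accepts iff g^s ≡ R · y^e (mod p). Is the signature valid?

g^s mod p:
Squares mod 3023: 1841^1≡1841, 1841^2≡498, 1841^4≡118, 1841^8≡1832, 1841^16≡694, 1841^32≡979, 1841^64≡150, 1841^128≡1339, 1841^256≡282, 1841^512≡926
627 = 512 + 64 + 32 + 16 + 2 + 1, so 1841^627 ≡ 926·150·979·694·498·1841 ≡ 2953 (mod 3023)
R · y^e mod p:
Squares mod 3023: 662^1≡662, 662^2≡2932, 662^4≡2235, 662^8≡1229, 662^16≡1964, 662^32≡2971, 662^64≡2704, 662^128≡2002, 662^256≡2529, 662^512≡2196, 662^1024≡731
1545 = 1024 + 512 + 8 + 1, so 662^1545 ≡ 731·2196·1229·662 ≡ 1709 (mod 3023)
2066·1709 = 3530794 ≡ 2953 (mod 3023)
2953 ≡ 2953 (mod 3023); signature holds.

valid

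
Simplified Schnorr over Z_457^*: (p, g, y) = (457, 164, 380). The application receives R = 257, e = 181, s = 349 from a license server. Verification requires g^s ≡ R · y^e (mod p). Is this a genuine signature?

forged

g^s mod p:
164^2 = 26896 ≡ 390
164^4 ≡ 390^2 = 152100 ≡ 376
164^8 ≡ 376^2 = 141376 ≡ 163
164^16 ≡ 163^2 = 26569 ≡ 63
164^32 ≡ 63^2 = 3969 ≡ 313
164^64 ≡ 313^2 = 97969 ≡ 171
164^128 ≡ 171^2 = 29241 ≡ 450
164^256 ≡ 450^2 = 202500 ≡ 49
349 = 256 + 64 + 16 + 8 + 4 + 1, so 164^349 ≡ 49·171·63·163·376·164 ≡ 279 (mod 457)
R · y^e mod p:
380^2 = 144400 ≡ 445
380^4 ≡ 445^2 = 198025 ≡ 144
380^8 ≡ 144^2 = 20736 ≡ 171
380^16 ≡ 171^2 = 29241 ≡ 450
380^32 ≡ 450^2 = 202500 ≡ 49
380^64 ≡ 49^2 = 2401 ≡ 116
380^128 ≡ 116^2 = 13456 ≡ 203
181 = 128 + 32 + 16 + 4 + 1, so 380^181 ≡ 203·49·450·144·380 ≡ 149 (mod 457)
257·149 = 38293 ≡ 362 (mod 457)
279 ≠ 362; the check fails.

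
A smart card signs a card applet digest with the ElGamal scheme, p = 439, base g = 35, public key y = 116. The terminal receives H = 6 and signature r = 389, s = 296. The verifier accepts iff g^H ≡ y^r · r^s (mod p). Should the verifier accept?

reject

Left side g^H mod p:
Squares mod 439: 35^1≡35, 35^2≡347, 35^4≡123
6 = 4 + 2, so 35^6 ≡ 123·347 ≡ 98 (mod 439)
Right side y^r · r^s mod p:
Squares mod 439: 116^1≡116, 116^2≡286, 116^4≡142, 116^8≡409, 116^16≡22, 116^32≡45, 116^64≡269, 116^128≡365, 116^256≡208
389 = 256 + 128 + 4 + 1, so 116^389 ≡ 208·365·142·116 ≡ 402 (mod 439)
Squares mod 439: 389^1≡389, 389^2≡305, 389^4≡396, 389^8≡93, 389^16≡308, 389^32≡40, 389^64≡283, 389^128≡191, 389^256≡44
296 = 256 + 32 + 8, so 389^296 ≡ 44·40·93 ≡ 372 (mod 439)
402·372 = 149544 ≡ 284 (mod 439)
98 ≠ 284, so verification fails.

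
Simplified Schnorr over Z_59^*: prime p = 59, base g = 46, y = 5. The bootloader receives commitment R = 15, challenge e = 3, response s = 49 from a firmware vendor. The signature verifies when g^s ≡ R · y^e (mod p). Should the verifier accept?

reject

g^s mod p:
46^2 = 2116 ≡ 51
46^4 ≡ 51^2 = 2601 ≡ 5
46^8 ≡ 5^2 = 25
46^16 ≡ 25^2 = 625 ≡ 35
46^32 ≡ 35^2 = 1225 ≡ 45
49 = 32 + 16 + 1, so 46^49 ≡ 45·35·46 ≡ 57 (mod 59)
R · y^e mod p:
5^2 = 25
3 = 2 + 1, so 5^3 ≡ 25·5 ≡ 7 (mod 59)
15·7 = 105 ≡ 46 (mod 59)
57 ≠ 46; the check fails.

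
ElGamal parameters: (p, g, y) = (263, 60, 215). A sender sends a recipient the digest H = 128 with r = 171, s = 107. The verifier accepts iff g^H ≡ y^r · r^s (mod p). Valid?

yes

Left side g^H mod p:
60^128 mod 263 = 222
Right side y^r · r^s mod p:
215^171 mod 263 = 19
171^107 mod 263 = 247
19·247 = 4693 ≡ 222 (mod 263)
222 ≡ 222 (mod 263), so the signature is genuine.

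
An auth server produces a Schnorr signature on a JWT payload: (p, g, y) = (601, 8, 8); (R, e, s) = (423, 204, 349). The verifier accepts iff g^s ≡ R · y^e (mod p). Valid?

yes

g^s mod p:
8^2 = 64
8^4 ≡ 64^2 = 4096 ≡ 490
8^8 ≡ 490^2 = 240100 ≡ 301
8^16 ≡ 301^2 = 90601 ≡ 451
8^32 ≡ 451^2 = 203401 ≡ 263
8^64 ≡ 263^2 = 69169 ≡ 54
8^128 ≡ 54^2 = 2916 ≡ 512
8^256 ≡ 512^2 = 262144 ≡ 108
349 = 256 + 64 + 16 + 8 + 4 + 1, so 8^349 ≡ 108·54·451·301·490·8 ≡ 526 (mod 601)
R · y^e mod p:
8^2 = 64
8^4 ≡ 64^2 = 4096 ≡ 490
8^8 ≡ 490^2 = 240100 ≡ 301
8^16 ≡ 301^2 = 90601 ≡ 451
8^32 ≡ 451^2 = 203401 ≡ 263
8^64 ≡ 263^2 = 69169 ≡ 54
8^128 ≡ 54^2 = 2916 ≡ 512
204 = 128 + 64 + 8 + 4, so 8^204 ≡ 512·54·301·490 ≡ 490 (mod 601)
423·490 = 207270 ≡ 526 (mod 601)
526 ≡ 526 (mod 601); signature holds.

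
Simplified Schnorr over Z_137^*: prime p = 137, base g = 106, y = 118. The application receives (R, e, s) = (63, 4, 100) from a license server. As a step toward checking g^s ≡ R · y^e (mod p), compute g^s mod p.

87

106^2 = 11236 ≡ 2
106^4 ≡ 2^2 = 4
106^8 ≡ 4^2 = 16
106^16 ≡ 16^2 = 256 ≡ 119
106^32 ≡ 119^2 = 14161 ≡ 50
106^64 ≡ 50^2 = 2500 ≡ 34
100 = 64 + 32 + 4, so 106^100 ≡ 34·50·4 ≡ 87 (mod 137)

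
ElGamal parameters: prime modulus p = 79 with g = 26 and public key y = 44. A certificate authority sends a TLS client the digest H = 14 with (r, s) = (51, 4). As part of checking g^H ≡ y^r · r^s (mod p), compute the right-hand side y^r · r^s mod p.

45

44^2 = 1936 ≡ 40
44^4 ≡ 40^2 = 1600 ≡ 20
44^8 ≡ 20^2 = 400 ≡ 5
44^16 ≡ 5^2 = 25
44^32 ≡ 25^2 = 625 ≡ 72
51 = 32 + 16 + 2 + 1, so 44^51 ≡ 72·25·40·44 ≡ 21 (mod 79)
51^2 = 2601 ≡ 73
51^4 ≡ 73^2 = 5329 ≡ 36
y^r · r^s ≡ 21·36 = 756 ≡ 45 (mod 79)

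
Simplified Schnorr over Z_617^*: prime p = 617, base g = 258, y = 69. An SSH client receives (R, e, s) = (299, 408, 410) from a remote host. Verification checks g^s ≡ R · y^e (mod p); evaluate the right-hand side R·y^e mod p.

69^2 = 4761 ≡ 442
69^4 ≡ 442^2 = 195364 ≡ 392
69^8 ≡ 392^2 = 153664 ≡ 31
69^16 ≡ 31^2 = 961 ≡ 344
69^32 ≡ 344^2 = 118336 ≡ 489
69^64 ≡ 489^2 = 239121 ≡ 342
69^128 ≡ 342^2 = 116964 ≡ 351
69^256 ≡ 351^2 = 123201 ≡ 418
408 = 256 + 128 + 16 + 8, so 69^408 ≡ 418·351·344·31 ≡ 429 (mod 617)
R · y^e ≡ 299·429 = 128271 ≡ 552 (mod 617)

552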